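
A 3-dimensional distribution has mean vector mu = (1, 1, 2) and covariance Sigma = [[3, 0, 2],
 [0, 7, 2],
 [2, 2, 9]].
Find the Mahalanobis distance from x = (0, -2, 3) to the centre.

Step 1 — centre the observation: (x - mu) = (-1, -3, 1).

Step 2 — invert Sigma (cofactor / det for 3×3, or solve directly):
  Sigma^{-1} = [[0.396, 0.0268, -0.094],
 [0.0268, 0.1544, -0.0403],
 [-0.094, -0.0403, 0.1409]].

Step 3 — form the quadratic (x - mu)^T · Sigma^{-1} · (x - mu):
  Sigma^{-1} · (x - mu) = (-0.5705, -0.5302, 0.3557).
  (x - mu)^T · [Sigma^{-1} · (x - mu)] = (-1)·(-0.5705) + (-3)·(-0.5302) + (1)·(0.3557) = 2.5168.

Step 4 — take square root: d = √(2.5168) ≈ 1.5864.

d(x, mu) = √(2.5168) ≈ 1.5864


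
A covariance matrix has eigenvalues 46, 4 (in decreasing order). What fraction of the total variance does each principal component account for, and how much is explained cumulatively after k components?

Step 1 — total variance = trace(Sigma) = Σ λ_i = 46 + 4 = 50.

Step 2 — fraction explained by component i = λ_i / Σ λ:
  PC1: 46/50 = 0.92
  PC2: 4/50 = 0.08

Step 3 — cumulative fraction after k components = (λ_1 + ... + λ_k) / Σ λ:
  k = 1: 46/50 = 0.92
  k = 2: (46 + 4)/50 = 50/50 = 1

Summary (fraction, with percent):

explained: PC1 0.92 (92%), PC2 0.08 (8%);  cumulative: 0.92, 1


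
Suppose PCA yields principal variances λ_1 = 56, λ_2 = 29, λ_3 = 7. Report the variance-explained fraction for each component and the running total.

Step 1 — total variance = trace(Sigma) = Σ λ_i = 56 + 29 + 7 = 92.

Step 2 — fraction explained by component i = λ_i / Σ λ:
  PC1: 56/92 = 0.6087
  PC2: 29/92 = 0.3152
  PC3: 7/92 = 0.0761

Step 3 — cumulative fraction after k components = (λ_1 + ... + λ_k) / Σ λ:
  k = 1: 56/92 = 0.6087
  k = 2: (56 + 29)/92 = 85/92 = 0.9239
  k = 3: (56 + 29 + 7)/92 = 92/92 = 1

Summary (fraction, with percent):

explained: PC1 0.6087 (60.87%), PC2 0.3152 (31.52%), PC3 0.0761 (7.61%);  cumulative: 0.6087, 0.9239, 1


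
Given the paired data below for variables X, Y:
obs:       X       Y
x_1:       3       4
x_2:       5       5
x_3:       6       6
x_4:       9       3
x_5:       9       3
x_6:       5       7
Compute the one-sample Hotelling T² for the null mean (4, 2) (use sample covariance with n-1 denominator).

Step 1 — sample mean vector:
  mean(X) = (3 + 5 + 6 + 9 + 9 + 5) / 6 = 37/6 = 6.1667
  mean(Y) = (4 + 5 + 6 + 3 + 3 + 7) / 6 = 28/6 = 4.6667
  x̄ = (6.1667, 4.6667),  deviation x̄ - mu_0 = (6.1667, 4.6667) - (4, 2) = (2.1667, 2.6667).

Step 2 — sample covariance matrix, S[i,j] = (1/(n-1)) · Σ_k (x_{k,i} - mean_i) · (x_{k,j} - mean_j), divisor n-1 = 5:
  S[X,X] = ((-3.1667)·(-3.1667) + (-1.1667)·(-1.1667) + (-0.1667)·(-0.1667) + (2.8333)·(2.8333) + (2.8333)·(2.8333) + (-1.1667)·(-1.1667)) / 5 = 28.8333/5 = 5.7667
  S[X,Y] = ((-3.1667)·(-0.6667) + (-1.1667)·(0.3333) + (-0.1667)·(1.3333) + (2.8333)·(-1.6667) + (2.8333)·(-1.6667) + (-1.1667)·(2.3333)) / 5 = -10.6667/5 = -2.1333
  S[Y,Y] = ((-0.6667)·(-0.6667) + (0.3333)·(0.3333) + (1.3333)·(1.3333) + (-1.6667)·(-1.6667) + (-1.6667)·(-1.6667) + (2.3333)·(2.3333)) / 5 = 13.3333/5 = 2.6667
  S = [[5.7667, -2.1333],
 [-2.1333, 2.6667]].

Step 3 — invert S. det(S) = 5.7667·2.6667 - (-2.1333)² = 10.8267.
  S^{-1} = (1/det) · [[d, -b], [-b, a]] = [[0.2463, 0.197],
 [0.197, 0.5326]].

Step 4 — quadratic form (x̄ - mu_0)^T · S^{-1} · (x̄ - mu_0):
  S^{-1} · (x̄ - mu_0) = (1.0591, 1.8473),
  (x̄ - mu_0)^T · [...] = (2.1667)·(1.0591) + (2.6667)·(1.8473) = 7.2209.

Step 5 — scale by n: T² = 6 · 7.2209 = 43.3251.

T² ≈ 43.3251


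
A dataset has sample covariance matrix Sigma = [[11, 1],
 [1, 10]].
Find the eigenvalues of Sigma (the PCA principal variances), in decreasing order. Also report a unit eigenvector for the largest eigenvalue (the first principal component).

Step 1 — characteristic polynomial of 2×2 Sigma:
  det(Sigma - λI) = λ² - trace · λ + det = 0.
  trace = 11 + 10 = 21, det = 11·10 - (1)² = 109.
Step 2 — discriminant:
  Δ = trace² - 4·det = 441 - 436 = 5.
Step 3 — eigenvalues:
  λ = (trace ± √Δ)/2 = (21 ± 2.2361)/2,
  λ_1 = 11.618,  λ_2 = 9.382.

Step 4 — unit eigenvector for λ_1: solve (Sigma - λ_1 I)v = 0. First row:
  (11 - 11.618)·v_x + (1)·v_y = 0, i.e. (-0.618)·v_x + (1)·v_y = 0,
  so v ∝ (b, λ_1 - a) = (1, 0.618) = u.
  ||u|| = √((1)² + (0.618)²) = √(1.382) ≈ 1.1756,
  v_1 = u/||u|| ≈ (0.8507, 0.5257) (||v_1|| = 1).

λ_1 = 11.618,  λ_2 = 9.382;  v_1 ≈ (0.8507, 0.5257)


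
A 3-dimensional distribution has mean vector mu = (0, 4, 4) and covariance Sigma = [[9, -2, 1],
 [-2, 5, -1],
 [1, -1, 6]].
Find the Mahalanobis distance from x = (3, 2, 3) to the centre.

Step 1 — centre the observation: (x - mu) = (3, -2, -1).

Step 2 — invert Sigma (cofactor / det for 3×3, or solve directly):
  Sigma^{-1} = [[0.1229, 0.0466, -0.0127],
 [0.0466, 0.2246, 0.0297],
 [-0.0127, 0.0297, 0.1737]].

Step 3 — form the quadratic (x - mu)^T · Sigma^{-1} · (x - mu):
  Sigma^{-1} · (x - mu) = (0.2881, -0.339, -0.2712).
  (x - mu)^T · [Sigma^{-1} · (x - mu)] = (3)·(0.2881) + (-2)·(-0.339) + (-1)·(-0.2712) = 1.8136.

Step 4 — take square root: d = √(1.8136) ≈ 1.3467.

d(x, mu) = √(1.8136) ≈ 1.3467


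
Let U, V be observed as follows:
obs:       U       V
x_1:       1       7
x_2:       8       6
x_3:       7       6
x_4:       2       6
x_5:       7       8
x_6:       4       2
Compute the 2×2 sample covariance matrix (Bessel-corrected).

Step 1 — column means:
  mean(U) = (1 + 8 + 7 + 2 + 7 + 4) / 6 = 29/6 = 4.8333
  mean(V) = (7 + 6 + 6 + 6 + 8 + 2) / 6 = 35/6 = 5.8333

Step 2 — sample covariance S[i,j] = (1/(n-1)) · Σ_k (x_{k,i} - mean_i) · (x_{k,j} - mean_j), with n-1 = 5.
  S[U,U] = ((-3.8333)·(-3.8333) + (3.1667)·(3.1667) + (2.1667)·(2.1667) + (-2.8333)·(-2.8333) + (2.1667)·(2.1667) + (-0.8333)·(-0.8333)) / 5 = 42.8333/5 = 8.5667
  S[U,V] = ((-3.8333)·(1.1667) + (3.1667)·(0.1667) + (2.1667)·(0.1667) + (-2.8333)·(0.1667) + (2.1667)·(2.1667) + (-0.8333)·(-3.8333)) / 5 = 3.8333/5 = 0.7667
  S[V,V] = ((1.1667)·(1.1667) + (0.1667)·(0.1667) + (0.1667)·(0.1667) + (0.1667)·(0.1667) + (2.1667)·(2.1667) + (-3.8333)·(-3.8333)) / 5 = 20.8333/5 = 4.1667

S is symmetric (S[j,i] = S[i,j]). Assembling:

S = [[8.5667, 0.7667],
 [0.7667, 4.1667]]


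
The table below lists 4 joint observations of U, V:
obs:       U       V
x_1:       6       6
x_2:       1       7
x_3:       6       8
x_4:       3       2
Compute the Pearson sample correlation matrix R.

Step 1 — column means:
  mean(U) = (6 + 1 + 6 + 3) / 4 = 16/4 = 4
  mean(V) = (6 + 7 + 8 + 2) / 4 = 23/4 = 5.75

Step 2 — sample variances and covariances s[i,j] = (1/(n-1)) · Σ_k (x_{k,i} - mean_i) · (x_{k,j} - mean_j), with n-1 = 3:
  s[U,U] = ((2)·(2) + (-3)·(-3) + (2)·(2) + (-1)·(-1)) / 3 = 18/3 = 6
  s[U,V] = ((2)·(0.25) + (-3)·(1.25) + (2)·(2.25) + (-1)·(-3.75)) / 3 = 5/3 = 1.6667
  s[V,V] = ((0.25)·(0.25) + (1.25)·(1.25) + (2.25)·(2.25) + (-3.75)·(-3.75)) / 3 = 20.75/3 = 6.9167
  Sample standard deviations s_i = √(s[i,i]):
  s(U) = √(6) = 2.4495
  s(V) = √(6.9167) = 2.63

Step 3 — r_{ij} = s_{ij} / (s_i · s_j):
  r[U,U] = 1 (diagonal).
  r[U,V] = 1.6667 / (2.4495 · 2.63) = 1.6667 / 6.442 = 0.2587
  r[V,V] = 1 (diagonal).

R is symmetric with unit diagonal. Assembling:

R = [[1, 0.2587],
 [0.2587, 1]]


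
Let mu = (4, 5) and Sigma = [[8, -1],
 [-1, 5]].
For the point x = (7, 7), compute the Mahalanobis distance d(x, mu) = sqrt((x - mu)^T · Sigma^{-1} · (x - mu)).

Step 1 — centre the observation: (x - mu) = (3, 2).

Step 2 — invert Sigma. det(Sigma) = 8·5 - (-1)² = 39.
  Sigma^{-1} = (1/det) · [[d, -b], [-b, a]] = [[0.1282, 0.0256],
 [0.0256, 0.2051]].

Step 3 — form the quadratic (x - mu)^T · Sigma^{-1} · (x - mu):
  Sigma^{-1} · (x - mu) = (0.4359, 0.4872).
  (x - mu)^T · [Sigma^{-1} · (x - mu)] = (3)·(0.4359) + (2)·(0.4872) = 2.2821.

Step 4 — take square root: d = √(2.2821) ≈ 1.5106.

d(x, mu) = √(2.2821) ≈ 1.5106


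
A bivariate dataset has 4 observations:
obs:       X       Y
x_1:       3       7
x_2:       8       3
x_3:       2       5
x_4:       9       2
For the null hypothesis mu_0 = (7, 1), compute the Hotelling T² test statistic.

Step 1 — sample mean vector:
  mean(X) = (3 + 8 + 2 + 9) / 4 = 22/4 = 5.5
  mean(Y) = (7 + 3 + 5 + 2) / 4 = 17/4 = 4.25
  x̄ = (5.5, 4.25),  deviation x̄ - mu_0 = (5.5, 4.25) - (7, 1) = (-1.5, 3.25).

Step 2 — sample covariance matrix, S[i,j] = (1/(n-1)) · Σ_k (x_{k,i} - mean_i) · (x_{k,j} - mean_j), divisor n-1 = 3:
  S[X,X] = ((-2.5)·(-2.5) + (2.5)·(2.5) + (-3.5)·(-3.5) + (3.5)·(3.5)) / 3 = 37/3 = 12.3333
  S[X,Y] = ((-2.5)·(2.75) + (2.5)·(-1.25) + (-3.5)·(0.75) + (3.5)·(-2.25)) / 3 = -20.5/3 = -6.8333
  S[Y,Y] = ((2.75)·(2.75) + (-1.25)·(-1.25) + (0.75)·(0.75) + (-2.25)·(-2.25)) / 3 = 14.75/3 = 4.9167
  S = [[12.3333, -6.8333],
 [-6.8333, 4.9167]].

Step 3 — invert S. det(S) = 12.3333·4.9167 - (-6.8333)² = 13.9444.
  S^{-1} = (1/det) · [[d, -b], [-b, a]] = [[0.3526, 0.49],
 [0.49, 0.8845]].

Step 4 — quadratic form (x̄ - mu_0)^T · S^{-1} · (x̄ - mu_0):
  S^{-1} · (x̄ - mu_0) = (1.0637, 2.1394),
  (x̄ - mu_0)^T · [...] = (-1.5)·(1.0637) + (3.25)·(2.1394) = 5.3576.

Step 5 — scale by n: T² = 4 · 5.3576 = 21.4303.

T² ≈ 21.4303


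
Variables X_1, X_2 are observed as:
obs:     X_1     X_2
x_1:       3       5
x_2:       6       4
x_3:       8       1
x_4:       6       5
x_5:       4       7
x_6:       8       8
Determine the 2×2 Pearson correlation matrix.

Step 1 — column means:
  mean(X_1) = (3 + 6 + 8 + 6 + 4 + 8) / 6 = 35/6 = 5.8333
  mean(X_2) = (5 + 4 + 1 + 5 + 7 + 8) / 6 = 30/6 = 5

Step 2 — sample variances and covariances s[i,j] = (1/(n-1)) · Σ_k (x_{k,i} - mean_i) · (x_{k,j} - mean_j), with n-1 = 5:
  s[X_1,X_1] = ((-2.8333)·(-2.8333) + (0.1667)·(0.1667) + (2.1667)·(2.1667) + (0.1667)·(0.1667) + (-1.8333)·(-1.8333) + (2.1667)·(2.1667)) / 5 = 20.8333/5 = 4.1667
  s[X_1,X_2] = ((-2.8333)·(0) + (0.1667)·(-1) + (2.1667)·(-4) + (0.1667)·(0) + (-1.8333)·(2) + (2.1667)·(3)) / 5 = -6/5 = -1.2
  s[X_2,X_2] = ((0)·(0) + (-1)·(-1) + (-4)·(-4) + (0)·(0) + (2)·(2) + (3)·(3)) / 5 = 30/5 = 6
  Sample standard deviations s_i = √(s[i,i]):
  s(X_1) = √(4.1667) = 2.0412
  s(X_2) = √(6) = 2.4495

Step 3 — r_{ij} = s_{ij} / (s_i · s_j):
  r[X_1,X_1] = 1 (diagonal).
  r[X_1,X_2] = -1.2 / (2.0412 · 2.4495) = -1.2 / 5 = -0.24
  r[X_2,X_2] = 1 (diagonal).

R is symmetric with unit diagonal. Assembling:

R = [[1, -0.24],
 [-0.24, 1]]


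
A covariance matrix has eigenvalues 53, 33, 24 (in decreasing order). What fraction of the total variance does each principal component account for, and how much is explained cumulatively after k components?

Step 1 — total variance = trace(Sigma) = Σ λ_i = 53 + 33 + 24 = 110.

Step 2 — fraction explained by component i = λ_i / Σ λ:
  PC1: 53/110 = 0.4818
  PC2: 33/110 = 0.3
  PC3: 24/110 = 0.2182

Step 3 — cumulative fraction after k components = (λ_1 + ... + λ_k) / Σ λ:
  k = 1: 53/110 = 0.4818
  k = 2: (53 + 33)/110 = 86/110 = 0.7818
  k = 3: (53 + 33 + 24)/110 = 110/110 = 1

Summary (fraction, with percent):

explained: PC1 0.4818 (48.18%), PC2 0.3 (30%), PC3 0.2182 (21.82%);  cumulative: 0.4818, 0.7818, 1


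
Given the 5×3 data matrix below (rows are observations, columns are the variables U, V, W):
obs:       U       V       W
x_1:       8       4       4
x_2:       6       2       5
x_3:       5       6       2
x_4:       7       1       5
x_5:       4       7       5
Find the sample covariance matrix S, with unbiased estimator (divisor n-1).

Step 1 — column means:
  mean(U) = (8 + 6 + 5 + 7 + 4) / 5 = 30/5 = 6
  mean(V) = (4 + 2 + 6 + 1 + 7) / 5 = 20/5 = 4
  mean(W) = (4 + 5 + 2 + 5 + 5) / 5 = 21/5 = 4.2

Step 2 — sample covariance S[i,j] = (1/(n-1)) · Σ_k (x_{k,i} - mean_i) · (x_{k,j} - mean_j), with n-1 = 4.
  S[U,U] = ((2)·(2) + (0)·(0) + (-1)·(-1) + (1)·(1) + (-2)·(-2)) / 4 = 10/4 = 2.5
  S[U,V] = ((2)·(0) + (0)·(-2) + (-1)·(2) + (1)·(-3) + (-2)·(3)) / 4 = -11/4 = -2.75
  S[U,W] = ((2)·(-0.2) + (0)·(0.8) + (-1)·(-2.2) + (1)·(0.8) + (-2)·(0.8)) / 4 = 1/4 = 0.25
  S[V,V] = ((0)·(0) + (-2)·(-2) + (2)·(2) + (-3)·(-3) + (3)·(3)) / 4 = 26/4 = 6.5
  S[V,W] = ((0)·(-0.2) + (-2)·(0.8) + (2)·(-2.2) + (-3)·(0.8) + (3)·(0.8)) / 4 = -6/4 = -1.5
  S[W,W] = ((-0.2)·(-0.2) + (0.8)·(0.8) + (-2.2)·(-2.2) + (0.8)·(0.8) + (0.8)·(0.8)) / 4 = 6.8/4 = 1.7

S is symmetric (S[j,i] = S[i,j]). Assembling:

S = [[2.5, -2.75, 0.25],
 [-2.75, 6.5, -1.5],
 [0.25, -1.5, 1.7]]


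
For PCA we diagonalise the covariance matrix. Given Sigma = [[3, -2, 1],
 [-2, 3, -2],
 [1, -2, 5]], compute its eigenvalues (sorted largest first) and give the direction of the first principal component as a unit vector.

Step 1 — characteristic polynomial p(λ) = det(λI - Sigma) = λ³ - tr·λ² + c_1·λ - det, where tr = trace, c_1 = sum of the principal 2×2 minors, det = det(Sigma):
  tr = 3 + 3 + 5 = 11,
  c_1 = (3·3 - (-2)²) + (3·5 - (1)²) + (3·5 - (-2)²) = 5 + 14 + 11 = 30,
  det = 3·(3·5 - (-2)²) - (-2)·((-2)·5 - (-2)·(1)) + (1)·((-2)·(-2) - 3·(1)) = 3·(11) - (-2)·(-8) + (1)·(1) = 18.
  So p(λ) = λ³ - 11λ² + 30λ - 18.
Step 2 — look for an integer root (rational root theorem: any rational root is an integer divisor of 18). Testing λ = 3:
  p(3) = 27 - 99 + 90 - 18 = 0  ✓
  Dividing out (λ - 3): p(λ) = (λ - 3)(λ² - 8λ + 6).
Step 3 — remaining eigenvalues from the quadratic λ² - 8λ + 6 = 0:
  Δ = 8² - 4·6 = 64 - 24 = 40,  λ = (8 ± √40)/2 = (8 ± 6.3246)/2 ≈ 7.1623 or 0.8377.
  Sorted: λ_1 = 7.1623,  λ_2 = 3,  λ_3 = 0.8377  (check: sum = 11 = tr ✓).

Step 4 — unit eigenvector for λ_1 ≈ 7.1623: v spans the null space of (Sigma - λ_1 I), whose rows are
  r_1 = (-4.1623, -2, 1),  r_2 = (-2, -4.1623, -2),  r_3 = (1, -2, -2.1623).
  v is orthogonal to every row, so take v ∝ r_1 × r_2 = ((-2)·(-2) - (1)·(-4.1623), (1)·(-2) - (-4.1623)·(-2), (-4.1623)·(-4.1623) - (-2)·(-2)) ≈ (8.1623, -10.3246, 13.3246).
  Let u = (8.1623, -10.3246, 13.3246).
  ||u|| = √((8.1623)² + (-10.3246)² + (13.3246)²) = √(350.763) ≈ 18.7287,  v_1 = u/||u|| ≈ (0.4358, -0.5513, 0.7115) (||v_1|| = 1).

λ_1 = 7.1623,  λ_2 = 3,  λ_3 = 0.8377;  v_1 ≈ (0.4358, -0.5513, 0.7115)


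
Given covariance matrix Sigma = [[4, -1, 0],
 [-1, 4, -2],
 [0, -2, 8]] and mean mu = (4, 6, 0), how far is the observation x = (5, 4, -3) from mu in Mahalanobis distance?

Step 1 — centre the observation: (x - mu) = (1, -2, -3).

Step 2 — invert Sigma (cofactor / det for 3×3, or solve directly):
  Sigma^{-1} = [[0.2692, 0.0769, 0.0192],
 [0.0769, 0.3077, 0.0769],
 [0.0192, 0.0769, 0.1442]].

Step 3 — form the quadratic (x - mu)^T · Sigma^{-1} · (x - mu):
  Sigma^{-1} · (x - mu) = (0.0577, -0.7692, -0.5673).
  (x - mu)^T · [Sigma^{-1} · (x - mu)] = (1)·(0.0577) + (-2)·(-0.7692) + (-3)·(-0.5673) = 3.2981.

Step 4 — take square root: d = √(3.2981) ≈ 1.8161.

d(x, mu) = √(3.2981) ≈ 1.8161


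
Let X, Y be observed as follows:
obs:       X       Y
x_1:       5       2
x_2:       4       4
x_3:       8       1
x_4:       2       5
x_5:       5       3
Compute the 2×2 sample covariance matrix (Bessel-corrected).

Step 1 — column means:
  mean(X) = (5 + 4 + 8 + 2 + 5) / 5 = 24/5 = 4.8
  mean(Y) = (2 + 4 + 1 + 5 + 3) / 5 = 15/5 = 3

Step 2 — sample covariance S[i,j] = (1/(n-1)) · Σ_k (x_{k,i} - mean_i) · (x_{k,j} - mean_j), with n-1 = 4.
  S[X,X] = ((0.2)·(0.2) + (-0.8)·(-0.8) + (3.2)·(3.2) + (-2.8)·(-2.8) + (0.2)·(0.2)) / 4 = 18.8/4 = 4.7
  S[X,Y] = ((0.2)·(-1) + (-0.8)·(1) + (3.2)·(-2) + (-2.8)·(2) + (0.2)·(0)) / 4 = -13/4 = -3.25
  S[Y,Y] = ((-1)·(-1) + (1)·(1) + (-2)·(-2) + (2)·(2) + (0)·(0)) / 4 = 10/4 = 2.5

S is symmetric (S[j,i] = S[i,j]). Assembling:

S = [[4.7, -3.25],
 [-3.25, 2.5]]


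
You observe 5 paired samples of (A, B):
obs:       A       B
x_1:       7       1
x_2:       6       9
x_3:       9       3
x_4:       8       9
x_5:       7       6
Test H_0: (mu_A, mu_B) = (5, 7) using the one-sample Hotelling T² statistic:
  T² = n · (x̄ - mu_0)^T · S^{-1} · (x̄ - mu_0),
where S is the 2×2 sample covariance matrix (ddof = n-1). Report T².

Step 1 — sample mean vector:
  mean(A) = (7 + 6 + 9 + 8 + 7) / 5 = 37/5 = 7.4
  mean(B) = (1 + 9 + 3 + 9 + 6) / 5 = 28/5 = 5.6
  x̄ = (7.4, 5.6),  deviation x̄ - mu_0 = (7.4, 5.6) - (5, 7) = (2.4, -1.4).

Step 2 — sample covariance matrix, S[i,j] = (1/(n-1)) · Σ_k (x_{k,i} - mean_i) · (x_{k,j} - mean_j), divisor n-1 = 4:
  S[A,A] = ((-0.4)·(-0.4) + (-1.4)·(-1.4) + (1.6)·(1.6) + (0.6)·(0.6) + (-0.4)·(-0.4)) / 4 = 5.2/4 = 1.3
  S[A,B] = ((-0.4)·(-4.6) + (-1.4)·(3.4) + (1.6)·(-2.6) + (0.6)·(3.4) + (-0.4)·(0.4)) / 4 = -5.2/4 = -1.3
  S[B,B] = ((-4.6)·(-4.6) + (3.4)·(3.4) + (-2.6)·(-2.6) + (3.4)·(3.4) + (0.4)·(0.4)) / 4 = 51.2/4 = 12.8
  S = [[1.3, -1.3],
 [-1.3, 12.8]].

Step 3 — invert S. det(S) = 1.3·12.8 - (-1.3)² = 14.95.
  S^{-1} = (1/det) · [[d, -b], [-b, a]] = [[0.8562, 0.087],
 [0.087, 0.087]].

Step 4 — quadratic form (x̄ - mu_0)^T · S^{-1} · (x̄ - mu_0):
  S^{-1} · (x̄ - mu_0) = (1.9331, 0.087),
  (x̄ - mu_0)^T · [...] = (2.4)·(1.9331) + (-1.4)·(0.087) = 4.5177.

Step 5 — scale by n: T² = 5 · 4.5177 = 22.5886.

T² ≈ 22.5886


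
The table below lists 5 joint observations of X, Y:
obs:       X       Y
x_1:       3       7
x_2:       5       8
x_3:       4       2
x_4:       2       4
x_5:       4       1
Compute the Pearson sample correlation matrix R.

Step 1 — column means:
  mean(X) = (3 + 5 + 4 + 2 + 4) / 5 = 18/5 = 3.6
  mean(Y) = (7 + 8 + 2 + 4 + 1) / 5 = 22/5 = 4.4

Step 2 — sample variances and covariances s[i,j] = (1/(n-1)) · Σ_k (x_{k,i} - mean_i) · (x_{k,j} - mean_j), with n-1 = 4:
  s[X,X] = ((-0.6)·(-0.6) + (1.4)·(1.4) + (0.4)·(0.4) + (-1.6)·(-1.6) + (0.4)·(0.4)) / 4 = 5.2/4 = 1.3
  s[X,Y] = ((-0.6)·(2.6) + (1.4)·(3.6) + (0.4)·(-2.4) + (-1.6)·(-0.4) + (0.4)·(-3.4)) / 4 = 1.8/4 = 0.45
  s[Y,Y] = ((2.6)·(2.6) + (3.6)·(3.6) + (-2.4)·(-2.4) + (-0.4)·(-0.4) + (-3.4)·(-3.4)) / 4 = 37.2/4 = 9.3
  Sample standard deviations s_i = √(s[i,i]):
  s(X) = √(1.3) = 1.1402
  s(Y) = √(9.3) = 3.0496

Step 3 — r_{ij} = s_{ij} / (s_i · s_j):
  r[X,X] = 1 (diagonal).
  r[X,Y] = 0.45 / (1.1402 · 3.0496) = 0.45 / 3.4771 = 0.1294
  r[Y,Y] = 1 (diagonal).

R is symmetric with unit diagonal. Assembling:

R = [[1, 0.1294],
 [0.1294, 1]]


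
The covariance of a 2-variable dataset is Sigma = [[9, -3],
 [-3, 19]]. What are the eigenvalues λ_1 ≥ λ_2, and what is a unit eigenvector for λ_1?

Step 1 — characteristic polynomial of 2×2 Sigma:
  det(Sigma - λI) = λ² - trace · λ + det = 0.
  trace = 9 + 19 = 28, det = 9·19 - (-3)² = 162.
Step 2 — discriminant:
  Δ = trace² - 4·det = 784 - 648 = 136.
Step 3 — eigenvalues:
  λ = (trace ± √Δ)/2 = (28 ± 11.6619)/2,
  λ_1 = 19.831,  λ_2 = 8.169.

Step 4 — unit eigenvector for λ_1: solve (Sigma - λ_1 I)v = 0. First row:
  (9 - 19.831)·v_x + (-3)·v_y = 0, i.e. (-10.831)·v_x + (-3)·v_y = 0,
  so v ∝ (b, λ_1 - a) = (-3, 10.831); multiply by -1 so the first entry is positive: u = (3, -10.831).
  ||u|| = √((3)² + (-10.831)²) = √(126.3095) ≈ 11.2388,
  v_1 = u/||u|| ≈ (0.2669, -0.9637) (||v_1|| = 1).

λ_1 = 19.831,  λ_2 = 8.169;  v_1 ≈ (0.2669, -0.9637)


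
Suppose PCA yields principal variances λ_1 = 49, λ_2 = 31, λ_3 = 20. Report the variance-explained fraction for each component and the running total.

Step 1 — total variance = trace(Sigma) = Σ λ_i = 49 + 31 + 20 = 100.

Step 2 — fraction explained by component i = λ_i / Σ λ:
  PC1: 49/100 = 0.49
  PC2: 31/100 = 0.31
  PC3: 20/100 = 0.2

Step 3 — cumulative fraction after k components = (λ_1 + ... + λ_k) / Σ λ:
  k = 1: 49/100 = 0.49
  k = 2: (49 + 31)/100 = 80/100 = 0.8
  k = 3: (49 + 31 + 20)/100 = 100/100 = 1

Summary (fraction, with percent):

explained: PC1 0.49 (49%), PC2 0.31 (31%), PC3 0.2 (20%);  cumulative: 0.49, 0.8, 1


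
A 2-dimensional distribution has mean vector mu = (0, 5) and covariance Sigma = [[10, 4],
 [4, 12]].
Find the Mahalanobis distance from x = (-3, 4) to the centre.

Step 1 — centre the observation: (x - mu) = (-3, -1).

Step 2 — invert Sigma. det(Sigma) = 10·12 - (4)² = 104.
  Sigma^{-1} = (1/det) · [[d, -b], [-b, a]] = [[0.1154, -0.0385],
 [-0.0385, 0.0962]].

Step 3 — form the quadratic (x - mu)^T · Sigma^{-1} · (x - mu):
  Sigma^{-1} · (x - mu) = (-0.3077, 0.0192).
  (x - mu)^T · [Sigma^{-1} · (x - mu)] = (-3)·(-0.3077) + (-1)·(0.0192) = 0.9038.

Step 4 — take square root: d = √(0.9038) ≈ 0.9507.

d(x, mu) = √(0.9038) ≈ 0.9507


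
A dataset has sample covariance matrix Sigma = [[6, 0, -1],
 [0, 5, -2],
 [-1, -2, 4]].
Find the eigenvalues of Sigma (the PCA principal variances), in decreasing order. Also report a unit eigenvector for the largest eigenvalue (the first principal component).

Step 1 — characteristic polynomial p(λ) = det(λI - Sigma) = λ³ - tr·λ² + c_1·λ - det, where tr = trace, c_1 = sum of the principal 2×2 minors, det = det(Sigma):
  tr = 6 + 5 + 4 = 15,
  c_1 = (6·5 - (0)²) + (6·4 - (-1)²) + (5·4 - (-2)²) = 30 + 23 + 16 = 69,
  det = 6·(5·4 - (-2)²) - (0)·((0)·4 - (-2)·(-1)) + (-1)·((0)·(-2) - 5·(-1)) = 6·(16) - (0)·(-2) + (-1)·(5) = 91.
  So p(λ) = λ³ - 15λ² + 69λ - 91.
Step 2 — look for an integer root (rational root theorem: any rational root is an integer divisor of 91). Testing λ = 7:
  p(7) = 343 - 735 + 483 - 91 = 0  ✓
  Dividing out (λ - 7): p(λ) = (λ - 7)(λ² - 8λ + 13).
Step 3 — remaining eigenvalues from the quadratic λ² - 8λ + 13 = 0:
  Δ = 8² - 4·13 = 64 - 52 = 12,  λ = (8 ± √12)/2 = (8 ± 3.4641)/2 ≈ 5.7321 or 2.2679.
  Sorted: λ_1 = 7,  λ_2 = 5.7321,  λ_3 = 2.2679  (check: sum = 15 = tr ✓).

Step 4 — unit eigenvector for λ_1 = 7: v spans the null space of (Sigma - λ_1 I), whose rows are
  r_1 = (-1, 0, -1),  r_2 = (0, -2, -2),  r_3 = (-1, -2, -3).
  v is orthogonal to every row, so take v ∝ r_1 × r_2 = ((0)·(-2) - (-1)·(-2), (-1)·(0) - (-1)·(-2), (-1)·(-2) - (0)·(0)) = (-2, -2, 2).
  Rescale (divide by 2; multiply by -1 so the first nonzero entry is positive): u = (1, 1, -1).
  ||u|| = √((1)² + (1)² + (-1)²) = √(3) ≈ 1.7321,  v_1 = u/||u|| ≈ (0.5774, 0.5774, -0.5774) (||v_1|| = 1).

λ_1 = 7,  λ_2 = 5.7321,  λ_3 = 2.2679;  v_1 ≈ (0.5774, 0.5774, -0.5774)


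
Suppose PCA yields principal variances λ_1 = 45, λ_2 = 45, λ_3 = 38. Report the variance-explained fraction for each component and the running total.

Step 1 — total variance = trace(Sigma) = Σ λ_i = 45 + 45 + 38 = 128.

Step 2 — fraction explained by component i = λ_i / Σ λ:
  PC1: 45/128 = 0.3516
  PC2: 45/128 = 0.3516
  PC3: 38/128 = 0.2969

Step 3 — cumulative fraction after k components = (λ_1 + ... + λ_k) / Σ λ:
  k = 1: 45/128 = 0.3516
  k = 2: (45 + 45)/128 = 90/128 = 0.7031
  k = 3: (45 + 45 + 38)/128 = 128/128 = 1

Summary (fraction, with percent):

explained: PC1 0.3516 (35.16%), PC2 0.3516 (35.16%), PC3 0.2969 (29.69%);  cumulative: 0.3516, 0.7031, 1


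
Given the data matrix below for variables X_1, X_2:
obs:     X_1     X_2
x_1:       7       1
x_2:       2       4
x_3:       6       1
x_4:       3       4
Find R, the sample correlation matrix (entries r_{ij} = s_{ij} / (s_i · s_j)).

Step 1 — column means:
  mean(X_1) = (7 + 2 + 6 + 3) / 4 = 18/4 = 4.5
  mean(X_2) = (1 + 4 + 1 + 4) / 4 = 10/4 = 2.5

Step 2 — sample variances and covariances s[i,j] = (1/(n-1)) · Σ_k (x_{k,i} - mean_i) · (x_{k,j} - mean_j), with n-1 = 3:
  s[X_1,X_1] = ((2.5)·(2.5) + (-2.5)·(-2.5) + (1.5)·(1.5) + (-1.5)·(-1.5)) / 3 = 17/3 = 5.6667
  s[X_1,X_2] = ((2.5)·(-1.5) + (-2.5)·(1.5) + (1.5)·(-1.5) + (-1.5)·(1.5)) / 3 = -12/3 = -4
  s[X_2,X_2] = ((-1.5)·(-1.5) + (1.5)·(1.5) + (-1.5)·(-1.5) + (1.5)·(1.5)) / 3 = 9/3 = 3
  Sample standard deviations s_i = √(s[i,i]):
  s(X_1) = √(5.6667) = 2.3805
  s(X_2) = √(3) = 1.7321

Step 3 — r_{ij} = s_{ij} / (s_i · s_j):
  r[X_1,X_1] = 1 (diagonal).
  r[X_1,X_2] = -4 / (2.3805 · 1.7321) = -4 / 4.1231 = -0.9701
  r[X_2,X_2] = 1 (diagonal).

R is symmetric with unit diagonal. Assembling:

R = [[1, -0.9701],
 [-0.9701, 1]]


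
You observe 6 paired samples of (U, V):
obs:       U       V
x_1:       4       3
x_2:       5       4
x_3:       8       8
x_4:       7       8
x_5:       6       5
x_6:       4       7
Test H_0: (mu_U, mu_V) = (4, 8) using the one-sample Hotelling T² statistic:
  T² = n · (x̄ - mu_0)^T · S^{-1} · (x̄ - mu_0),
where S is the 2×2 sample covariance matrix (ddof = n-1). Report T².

Step 1 — sample mean vector:
  mean(U) = (4 + 5 + 8 + 7 + 6 + 4) / 6 = 34/6 = 5.6667
  mean(V) = (3 + 4 + 8 + 8 + 5 + 7) / 6 = 35/6 = 5.8333
  x̄ = (5.6667, 5.8333),  deviation x̄ - mu_0 = (5.6667, 5.8333) - (4, 8) = (1.6667, -2.1667).

Step 2 — sample covariance matrix, S[i,j] = (1/(n-1)) · Σ_k (x_{k,i} - mean_i) · (x_{k,j} - mean_j), divisor n-1 = 5:
  S[U,U] = ((-1.6667)·(-1.6667) + (-0.6667)·(-0.6667) + (2.3333)·(2.3333) + (1.3333)·(1.3333) + (0.3333)·(0.3333) + (-1.6667)·(-1.6667)) / 5 = 13.3333/5 = 2.6667
  S[U,V] = ((-1.6667)·(-2.8333) + (-0.6667)·(-1.8333) + (2.3333)·(2.1667) + (1.3333)·(2.1667) + (0.3333)·(-0.8333) + (-1.6667)·(1.1667)) / 5 = 11.6667/5 = 2.3333
  S[V,V] = ((-2.8333)·(-2.8333) + (-1.8333)·(-1.8333) + (2.1667)·(2.1667) + (2.1667)·(2.1667) + (-0.8333)·(-0.8333) + (1.1667)·(1.1667)) / 5 = 22.8333/5 = 4.5667
  S = [[2.6667, 2.3333],
 [2.3333, 4.5667]].

Step 3 — invert S. det(S) = 2.6667·4.5667 - (2.3333)² = 6.7333.
  S^{-1} = (1/det) · [[d, -b], [-b, a]] = [[0.6782, -0.3465],
 [-0.3465, 0.396]].

Step 4 — quadratic form (x̄ - mu_0)^T · S^{-1} · (x̄ - mu_0):
  S^{-1} · (x̄ - mu_0) = (1.8812, -1.4356),
  (x̄ - mu_0)^T · [...] = (1.6667)·(1.8812) + (-2.1667)·(-1.4356) = 6.2459.

Step 5 — scale by n: T² = 6 · 6.2459 = 37.4752.

T² ≈ 37.4752


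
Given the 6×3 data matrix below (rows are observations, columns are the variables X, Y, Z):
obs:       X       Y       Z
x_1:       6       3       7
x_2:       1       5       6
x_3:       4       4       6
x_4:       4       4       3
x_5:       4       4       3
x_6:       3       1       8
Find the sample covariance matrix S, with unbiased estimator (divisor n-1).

Step 1 — column means:
  mean(X) = (6 + 1 + 4 + 4 + 4 + 3) / 6 = 22/6 = 3.6667
  mean(Y) = (3 + 5 + 4 + 4 + 4 + 1) / 6 = 21/6 = 3.5
  mean(Z) = (7 + 6 + 6 + 3 + 3 + 8) / 6 = 33/6 = 5.5

Step 2 — sample covariance S[i,j] = (1/(n-1)) · Σ_k (x_{k,i} - mean_i) · (x_{k,j} - mean_j), with n-1 = 5.
  S[X,X] = ((2.3333)·(2.3333) + (-2.6667)·(-2.6667) + (0.3333)·(0.3333) + (0.3333)·(0.3333) + (0.3333)·(0.3333) + (-0.6667)·(-0.6667)) / 5 = 13.3333/5 = 2.6667
  S[X,Y] = ((2.3333)·(-0.5) + (-2.6667)·(1.5) + (0.3333)·(0.5) + (0.3333)·(0.5) + (0.3333)·(0.5) + (-0.6667)·(-2.5)) / 5 = -3/5 = -0.6
  S[X,Z] = ((2.3333)·(1.5) + (-2.6667)·(0.5) + (0.3333)·(0.5) + (0.3333)·(-2.5) + (0.3333)·(-2.5) + (-0.6667)·(2.5)) / 5 = -1/5 = -0.2
  S[Y,Y] = ((-0.5)·(-0.5) + (1.5)·(1.5) + (0.5)·(0.5) + (0.5)·(0.5) + (0.5)·(0.5) + (-2.5)·(-2.5)) / 5 = 9.5/5 = 1.9
  S[Y,Z] = ((-0.5)·(1.5) + (1.5)·(0.5) + (0.5)·(0.5) + (0.5)·(-2.5) + (0.5)·(-2.5) + (-2.5)·(2.5)) / 5 = -8.5/5 = -1.7
  S[Z,Z] = ((1.5)·(1.5) + (0.5)·(0.5) + (0.5)·(0.5) + (-2.5)·(-2.5) + (-2.5)·(-2.5) + (2.5)·(2.5)) / 5 = 21.5/5 = 4.3

S is symmetric (S[j,i] = S[i,j]). Assembling:

S = [[2.6667, -0.6, -0.2],
 [-0.6, 1.9, -1.7],
 [-0.2, -1.7, 4.3]]


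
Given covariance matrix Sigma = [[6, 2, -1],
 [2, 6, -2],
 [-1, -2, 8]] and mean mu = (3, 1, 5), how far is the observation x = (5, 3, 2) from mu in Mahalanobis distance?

Step 1 — centre the observation: (x - mu) = (2, 2, -3).

Step 2 — invert Sigma (cofactor / det for 3×3, or solve directly):
  Sigma^{-1} = [[0.188, -0.0598, 0.0085],
 [-0.0598, 0.2009, 0.0427],
 [0.0085, 0.0427, 0.1368]].

Step 3 — form the quadratic (x - mu)^T · Sigma^{-1} · (x - mu):
  Sigma^{-1} · (x - mu) = (0.2308, 0.1538, -0.3077).
  (x - mu)^T · [Sigma^{-1} · (x - mu)] = (2)·(0.2308) + (2)·(0.1538) + (-3)·(-0.3077) = 1.6923.

Step 4 — take square root: d = √(1.6923) ≈ 1.3009.

d(x, mu) = √(1.6923) ≈ 1.3009


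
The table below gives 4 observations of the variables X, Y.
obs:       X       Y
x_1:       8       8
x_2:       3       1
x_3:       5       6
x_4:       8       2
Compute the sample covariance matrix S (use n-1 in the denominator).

Step 1 — column means:
  mean(X) = (8 + 3 + 5 + 8) / 4 = 24/4 = 6
  mean(Y) = (8 + 1 + 6 + 2) / 4 = 17/4 = 4.25

Step 2 — sample covariance S[i,j] = (1/(n-1)) · Σ_k (x_{k,i} - mean_i) · (x_{k,j} - mean_j), with n-1 = 3.
  S[X,X] = ((2)·(2) + (-3)·(-3) + (-1)·(-1) + (2)·(2)) / 3 = 18/3 = 6
  S[X,Y] = ((2)·(3.75) + (-3)·(-3.25) + (-1)·(1.75) + (2)·(-2.25)) / 3 = 11/3 = 3.6667
  S[Y,Y] = ((3.75)·(3.75) + (-3.25)·(-3.25) + (1.75)·(1.75) + (-2.25)·(-2.25)) / 3 = 32.75/3 = 10.9167

S is symmetric (S[j,i] = S[i,j]). Assembling:

S = [[6, 3.6667],
 [3.6667, 10.9167]]


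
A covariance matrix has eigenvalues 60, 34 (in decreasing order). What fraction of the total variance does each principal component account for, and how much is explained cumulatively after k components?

Step 1 — total variance = trace(Sigma) = Σ λ_i = 60 + 34 = 94.

Step 2 — fraction explained by component i = λ_i / Σ λ:
  PC1: 60/94 = 0.6383
  PC2: 34/94 = 0.3617

Step 3 — cumulative fraction after k components = (λ_1 + ... + λ_k) / Σ λ:
  k = 1: 60/94 = 0.6383
  k = 2: (60 + 34)/94 = 94/94 = 1

Summary (fraction, with percent):

explained: PC1 0.6383 (63.83%), PC2 0.3617 (36.17%);  cumulative: 0.6383, 1


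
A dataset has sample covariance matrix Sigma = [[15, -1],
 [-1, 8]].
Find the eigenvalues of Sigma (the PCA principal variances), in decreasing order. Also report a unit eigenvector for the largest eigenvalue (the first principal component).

Step 1 — characteristic polynomial of 2×2 Sigma:
  det(Sigma - λI) = λ² - trace · λ + det = 0.
  trace = 15 + 8 = 23, det = 15·8 - (-1)² = 119.
Step 2 — discriminant:
  Δ = trace² - 4·det = 529 - 476 = 53.
Step 3 — eigenvalues:
  λ = (trace ± √Δ)/2 = (23 ± 7.2801)/2,
  λ_1 = 15.1401,  λ_2 = 7.8599.

Step 4 — unit eigenvector for λ_1: solve (Sigma - λ_1 I)v = 0. First row:
  (15 - 15.1401)·v_x + (-1)·v_y = 0, i.e. (-0.1401)·v_x + (-1)·v_y = 0,
  so v ∝ (b, λ_1 - a) = (-1, 0.1401); multiply by -1 so the first entry is positive: u = (1, -0.1401).
  ||u|| = √((1)² + (-0.1401)²) = √(1.0196) ≈ 1.0098,
  v_1 = u/||u|| ≈ (0.9903, -0.1387) (||v_1|| = 1).

λ_1 = 15.1401,  λ_2 = 7.8599;  v_1 ≈ (0.9903, -0.1387)


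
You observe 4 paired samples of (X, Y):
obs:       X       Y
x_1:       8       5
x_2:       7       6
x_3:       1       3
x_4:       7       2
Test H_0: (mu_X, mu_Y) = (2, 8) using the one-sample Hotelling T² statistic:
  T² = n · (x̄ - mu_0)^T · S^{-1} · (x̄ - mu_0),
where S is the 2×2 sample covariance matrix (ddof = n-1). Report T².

Step 1 — sample mean vector:
  mean(X) = (8 + 7 + 1 + 7) / 4 = 23/4 = 5.75
  mean(Y) = (5 + 6 + 3 + 2) / 4 = 16/4 = 4
  x̄ = (5.75, 4),  deviation x̄ - mu_0 = (5.75, 4) - (2, 8) = (3.75, -4).

Step 2 — sample covariance matrix, S[i,j] = (1/(n-1)) · Σ_k (x_{k,i} - mean_i) · (x_{k,j} - mean_j), divisor n-1 = 3:
  S[X,X] = ((2.25)·(2.25) + (1.25)·(1.25) + (-4.75)·(-4.75) + (1.25)·(1.25)) / 3 = 30.75/3 = 10.25
  S[X,Y] = ((2.25)·(1) + (1.25)·(2) + (-4.75)·(-1) + (1.25)·(-2)) / 3 = 7/3 = 2.3333
  S[Y,Y] = ((1)·(1) + (2)·(2) + (-1)·(-1) + (-2)·(-2)) / 3 = 10/3 = 3.3333
  S = [[10.25, 2.3333],
 [2.3333, 3.3333]].

Step 3 — invert S. det(S) = 10.25·3.3333 - (2.3333)² = 28.7222.
  S^{-1} = (1/det) · [[d, -b], [-b, a]] = [[0.1161, -0.0812],
 [-0.0812, 0.3569]].

Step 4 — quadratic form (x̄ - mu_0)^T · S^{-1} · (x̄ - mu_0):
  S^{-1} · (x̄ - mu_0) = (0.7602, -1.7321),
  (x̄ - mu_0)^T · [...] = (3.75)·(0.7602) + (-4)·(-1.7321) = 9.779.

Step 5 — scale by n: T² = 4 · 9.779 = 39.1161.

T² ≈ 39.1161


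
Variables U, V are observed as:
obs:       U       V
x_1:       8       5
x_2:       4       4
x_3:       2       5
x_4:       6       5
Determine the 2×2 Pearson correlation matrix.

Step 1 — column means:
  mean(U) = (8 + 4 + 2 + 6) / 4 = 20/4 = 5
  mean(V) = (5 + 4 + 5 + 5) / 4 = 19/4 = 4.75

Step 2 — sample variances and covariances s[i,j] = (1/(n-1)) · Σ_k (x_{k,i} - mean_i) · (x_{k,j} - mean_j), with n-1 = 3:
  s[U,U] = ((3)·(3) + (-1)·(-1) + (-3)·(-3) + (1)·(1)) / 3 = 20/3 = 6.6667
  s[U,V] = ((3)·(0.25) + (-1)·(-0.75) + (-3)·(0.25) + (1)·(0.25)) / 3 = 1/3 = 0.3333
  s[V,V] = ((0.25)·(0.25) + (-0.75)·(-0.75) + (0.25)·(0.25) + (0.25)·(0.25)) / 3 = 0.75/3 = 0.25
  Sample standard deviations s_i = √(s[i,i]):
  s(U) = √(6.6667) = 2.582
  s(V) = √(0.25) = 0.5

Step 3 — r_{ij} = s_{ij} / (s_i · s_j):
  r[U,U] = 1 (diagonal).
  r[U,V] = 0.3333 / (2.582 · 0.5) = 0.3333 / 1.291 = 0.2582
  r[V,V] = 1 (diagonal).

R is symmetric with unit diagonal. Assembling:

R = [[1, 0.2582],
 [0.2582, 1]]


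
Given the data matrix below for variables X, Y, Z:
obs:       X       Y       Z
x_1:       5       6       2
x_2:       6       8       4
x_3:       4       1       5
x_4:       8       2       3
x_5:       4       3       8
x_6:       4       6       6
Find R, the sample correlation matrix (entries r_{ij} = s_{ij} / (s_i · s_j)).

Step 1 — column means:
  mean(X) = (5 + 6 + 4 + 8 + 4 + 4) / 6 = 31/6 = 5.1667
  mean(Y) = (6 + 8 + 1 + 2 + 3 + 6) / 6 = 26/6 = 4.3333
  mean(Z) = (2 + 4 + 5 + 3 + 8 + 6) / 6 = 28/6 = 4.6667

Step 2 — sample variances and covariances s[i,j] = (1/(n-1)) · Σ_k (x_{k,i} - mean_i) · (x_{k,j} - mean_j), with n-1 = 5:
  s[X,X] = ((-0.1667)·(-0.1667) + (0.8333)·(0.8333) + (-1.1667)·(-1.1667) + (2.8333)·(2.8333) + (-1.1667)·(-1.1667) + (-1.1667)·(-1.1667)) / 5 = 12.8333/5 = 2.5667
  s[X,Y] = ((-0.1667)·(1.6667) + (0.8333)·(3.6667) + (-1.1667)·(-3.3333) + (2.8333)·(-2.3333) + (-1.1667)·(-1.3333) + (-1.1667)·(1.6667)) / 5 = -0.3333/5 = -0.0667
  s[X,Z] = ((-0.1667)·(-2.6667) + (0.8333)·(-0.6667) + (-1.1667)·(0.3333) + (2.8333)·(-1.6667) + (-1.1667)·(3.3333) + (-1.1667)·(1.3333)) / 5 = -10.6667/5 = -2.1333
  s[Y,Y] = ((1.6667)·(1.6667) + (3.6667)·(3.6667) + (-3.3333)·(-3.3333) + (-2.3333)·(-2.3333) + (-1.3333)·(-1.3333) + (1.6667)·(1.6667)) / 5 = 37.3333/5 = 7.4667
  s[Y,Z] = ((1.6667)·(-2.6667) + (3.6667)·(-0.6667) + (-3.3333)·(0.3333) + (-2.3333)·(-1.6667) + (-1.3333)·(3.3333) + (1.6667)·(1.3333)) / 5 = -6.3333/5 = -1.2667
  s[Z,Z] = ((-2.6667)·(-2.6667) + (-0.6667)·(-0.6667) + (0.3333)·(0.3333) + (-1.6667)·(-1.6667) + (3.3333)·(3.3333) + (1.3333)·(1.3333)) / 5 = 23.3333/5 = 4.6667
  Sample standard deviations s_i = √(s[i,i]):
  s(X) = √(2.5667) = 1.6021
  s(Y) = √(7.4667) = 2.7325
  s(Z) = √(4.6667) = 2.1602

Step 3 — r_{ij} = s_{ij} / (s_i · s_j):
  r[X,X] = 1 (diagonal).
  r[X,Y] = -0.0667 / (1.6021 · 2.7325) = -0.0667 / 4.3777 = -0.0152
  r[X,Z] = -2.1333 / (1.6021 · 2.1602) = -2.1333 / 3.4609 = -0.6164
  r[Y,Y] = 1 (diagonal).
  r[Y,Z] = -1.2667 / (2.7325 · 2.1602) = -1.2667 / 5.9029 = -0.2146
  r[Z,Z] = 1 (diagonal).

R is symmetric with unit diagonal. Assembling:

R = [[1, -0.0152, -0.6164],
 [-0.0152, 1, -0.2146],
 [-0.6164, -0.2146, 1]]


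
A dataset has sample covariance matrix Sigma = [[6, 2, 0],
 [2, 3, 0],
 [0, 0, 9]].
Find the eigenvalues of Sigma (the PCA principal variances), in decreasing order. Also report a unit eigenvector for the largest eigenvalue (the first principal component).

Step 1 — characteristic polynomial p(λ) = det(λI - Sigma) = λ³ - tr·λ² + c_1·λ - det, where tr = trace, c_1 = sum of the principal 2×2 minors, det = det(Sigma):
  tr = 6 + 3 + 9 = 18,
  c_1 = (6·3 - (2)²) + (6·9 - (0)²) + (3·9 - (0)²) = 14 + 54 + 27 = 95,
  det = 6·(3·9 - (0)²) - (2)·((2)·9 - (0)·(0)) + (0)·((2)·(0) - 3·(0)) = 6·(27) - (2)·(18) + (0)·(0) = 126.
  So p(λ) = λ³ - 18λ² + 95λ - 126.
Step 2 — look for an integer root (rational root theorem: any rational root is an integer divisor of 126). Testing λ = 2:
  p(2) = 8 - 72 + 190 - 126 = 0  ✓
  Dividing out (λ - 2): p(λ) = (λ - 2)(λ² - 16λ + 63).
Step 3 — remaining eigenvalues from the quadratic λ² - 16λ + 63 = 0:
  Δ = 16² - 4·63 = 256 - 252 = 4,  λ = (16 ± √4)/2 = (16 ± 2)/2 = 9 or 7.
  Sorted: λ_1 = 9,  λ_2 = 7,  λ_3 = 2  (check: sum = 18 = tr ✓).

Step 4 — unit eigenvector for λ_1 = 9: v spans the null space of (Sigma - λ_1 I), whose rows are
  r_1 = (-3, 2, 0),  r_2 = (2, -6, 0),  r_3 = (0, 0, 0).
  v is orthogonal to every row, so take v ∝ r_1 × r_2 = ((2)·(0) - (0)·(-6), (0)·(2) - (-3)·(0), (-3)·(-6) - (2)·(2)) = (0, 0, 14).
  Rescale (divide by 14): u = (0, 0, 1).
  ||u|| = √((0)² + (0)² + (1)²) = √(1) = 1,  v_1 = u/||u|| ≈ (0, 0, 1) (||v_1|| = 1).

λ_1 = 9,  λ_2 = 7,  λ_3 = 2;  v_1 ≈ (0, 0, 1)


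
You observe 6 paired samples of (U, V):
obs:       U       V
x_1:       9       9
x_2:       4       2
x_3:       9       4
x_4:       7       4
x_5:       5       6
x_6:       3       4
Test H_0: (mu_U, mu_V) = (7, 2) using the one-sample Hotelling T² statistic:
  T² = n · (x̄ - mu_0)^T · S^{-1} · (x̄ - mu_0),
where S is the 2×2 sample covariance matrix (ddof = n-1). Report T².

Step 1 — sample mean vector:
  mean(U) = (9 + 4 + 9 + 7 + 5 + 3) / 6 = 37/6 = 6.1667
  mean(V) = (9 + 2 + 4 + 4 + 6 + 4) / 6 = 29/6 = 4.8333
  x̄ = (6.1667, 4.8333),  deviation x̄ - mu_0 = (6.1667, 4.8333) - (7, 2) = (-0.8333, 2.8333).

Step 2 — sample covariance matrix, S[i,j] = (1/(n-1)) · Σ_k (x_{k,i} - mean_i) · (x_{k,j} - mean_j), divisor n-1 = 5:
  S[U,U] = ((2.8333)·(2.8333) + (-2.1667)·(-2.1667) + (2.8333)·(2.8333) + (0.8333)·(0.8333) + (-1.1667)·(-1.1667) + (-3.1667)·(-3.1667)) / 5 = 32.8333/5 = 6.5667
  S[U,V] = ((2.8333)·(4.1667) + (-2.1667)·(-2.8333) + (2.8333)·(-0.8333) + (0.8333)·(-0.8333) + (-1.1667)·(1.1667) + (-3.1667)·(-0.8333)) / 5 = 16.1667/5 = 3.2333
  S[V,V] = ((4.1667)·(4.1667) + (-2.8333)·(-2.8333) + (-0.8333)·(-0.8333) + (-0.8333)·(-0.8333) + (1.1667)·(1.1667) + (-0.8333)·(-0.8333)) / 5 = 28.8333/5 = 5.7667
  S = [[6.5667, 3.2333],
 [3.2333, 5.7667]].

Step 3 — invert S. det(S) = 6.5667·5.7667 - (3.2333)² = 27.4133.
  S^{-1} = (1/det) · [[d, -b], [-b, a]] = [[0.2104, -0.1179],
 [-0.1179, 0.2395]].

Step 4 — quadratic form (x̄ - mu_0)^T · S^{-1} · (x̄ - mu_0):
  S^{-1} · (x̄ - mu_0) = (-0.5095, 0.777),
  (x̄ - mu_0)^T · [...] = (-0.8333)·(-0.5095) + (2.8333)·(0.777) = 2.6261.

Step 5 — scale by n: T² = 6 · 2.6261 = 15.7563.

T² ≈ 15.7563


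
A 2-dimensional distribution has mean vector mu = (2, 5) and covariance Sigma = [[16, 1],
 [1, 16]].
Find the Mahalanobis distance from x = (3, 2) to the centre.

Step 1 — centre the observation: (x - mu) = (1, -3).

Step 2 — invert Sigma. det(Sigma) = 16·16 - (1)² = 255.
  Sigma^{-1} = (1/det) · [[d, -b], [-b, a]] = [[0.0627, -0.0039],
 [-0.0039, 0.0627]].

Step 3 — form the quadratic (x - mu)^T · Sigma^{-1} · (x - mu):
  Sigma^{-1} · (x - mu) = (0.0745, -0.1922).
  (x - mu)^T · [Sigma^{-1} · (x - mu)] = (1)·(0.0745) + (-3)·(-0.1922) = 0.651.

Step 4 — take square root: d = √(0.651) ≈ 0.8068.

d(x, mu) = √(0.651) ≈ 0.8068


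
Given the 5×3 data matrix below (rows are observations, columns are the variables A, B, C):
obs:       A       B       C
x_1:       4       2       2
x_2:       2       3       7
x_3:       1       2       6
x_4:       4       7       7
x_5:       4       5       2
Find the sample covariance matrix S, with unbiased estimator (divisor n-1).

Step 1 — column means:
  mean(A) = (4 + 2 + 1 + 4 + 4) / 5 = 15/5 = 3
  mean(B) = (2 + 3 + 2 + 7 + 5) / 5 = 19/5 = 3.8
  mean(C) = (2 + 7 + 6 + 7 + 2) / 5 = 24/5 = 4.8

Step 2 — sample covariance S[i,j] = (1/(n-1)) · Σ_k (x_{k,i} - mean_i) · (x_{k,j} - mean_j), with n-1 = 4.
  S[A,A] = ((1)·(1) + (-1)·(-1) + (-2)·(-2) + (1)·(1) + (1)·(1)) / 4 = 8/4 = 2
  S[A,B] = ((1)·(-1.8) + (-1)·(-0.8) + (-2)·(-1.8) + (1)·(3.2) + (1)·(1.2)) / 4 = 7/4 = 1.75
  S[A,C] = ((1)·(-2.8) + (-1)·(2.2) + (-2)·(1.2) + (1)·(2.2) + (1)·(-2.8)) / 4 = -8/4 = -2
  S[B,B] = ((-1.8)·(-1.8) + (-0.8)·(-0.8) + (-1.8)·(-1.8) + (3.2)·(3.2) + (1.2)·(1.2)) / 4 = 18.8/4 = 4.7
  S[B,C] = ((-1.8)·(-2.8) + (-0.8)·(2.2) + (-1.8)·(1.2) + (3.2)·(2.2) + (1.2)·(-2.8)) / 4 = 4.8/4 = 1.2
  S[C,C] = ((-2.8)·(-2.8) + (2.2)·(2.2) + (1.2)·(1.2) + (2.2)·(2.2) + (-2.8)·(-2.8)) / 4 = 26.8/4 = 6.7

S is symmetric (S[j,i] = S[i,j]). Assembling:

S = [[2, 1.75, -2],
 [1.75, 4.7, 1.2],
 [-2, 1.2, 6.7]]
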